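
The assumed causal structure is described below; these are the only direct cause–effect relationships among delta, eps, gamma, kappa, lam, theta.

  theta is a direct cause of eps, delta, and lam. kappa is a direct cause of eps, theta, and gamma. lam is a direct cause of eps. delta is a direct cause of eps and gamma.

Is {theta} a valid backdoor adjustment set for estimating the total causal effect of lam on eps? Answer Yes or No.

Backdoor paths from lam to eps (paths whose first edge points into lam):
  P1: lam <- theta <- kappa -> gamma <- delta -> eps
  P2: lam <- theta <- kappa -> eps
  P3: lam <- theta -> delta -> gamma <- kappa -> eps
  P4: lam <- theta -> delta -> eps
  P5: lam <- theta -> eps
Condition 1 (no descendant of lam in the set): holds — descendants of lam are {eps}; none are in {theta}.
Condition 2 (every backdoor path blocked by {theta}):
  P1: blocked at chain node theta ∈ conditioning set.
  P2: blocked at chain node theta ∈ conditioning set.
  P3: blocked at fork node theta ∈ conditioning set.
  P4: blocked at fork node theta ∈ conditioning set.
  P5: blocked at fork node theta ∈ conditioning set.
{theta} satisfies the backdoor criterion.

Yes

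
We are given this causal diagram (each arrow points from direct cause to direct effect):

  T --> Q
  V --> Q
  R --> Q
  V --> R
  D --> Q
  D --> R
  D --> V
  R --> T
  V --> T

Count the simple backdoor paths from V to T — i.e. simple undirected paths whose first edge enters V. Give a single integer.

A backdoor path from V to T is any simple undirected path whose first edge points into V (i.e. leaves V via a parent).
Parents of V: {D}.
Enumerating:
  P1: V <- D -> R -> T
  P2: V <- D -> R -> Q <- T
  P3: V <- D -> Q <- R -> T
  P4: V <- D -> Q <- T
That exhausts the simple backdoor paths. Count: 4.

4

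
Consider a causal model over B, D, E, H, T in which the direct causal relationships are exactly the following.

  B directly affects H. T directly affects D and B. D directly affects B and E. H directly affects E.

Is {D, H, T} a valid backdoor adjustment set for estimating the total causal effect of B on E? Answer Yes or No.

No

Backdoor paths from B to E (paths whose first edge points into B):
  P1: B <- T -> D -> E
  P2: B <- D -> E
Condition 1 (no descendant of B in the set): FAILS — H is a descendant of B.
Condition 2 (every backdoor path blocked by {D, H, T}):
  P1: blocked at fork node T ∈ conditioning set.
  P2: blocked at fork node D ∈ conditioning set.
{D, H, T} does not satisfy the backdoor criterion.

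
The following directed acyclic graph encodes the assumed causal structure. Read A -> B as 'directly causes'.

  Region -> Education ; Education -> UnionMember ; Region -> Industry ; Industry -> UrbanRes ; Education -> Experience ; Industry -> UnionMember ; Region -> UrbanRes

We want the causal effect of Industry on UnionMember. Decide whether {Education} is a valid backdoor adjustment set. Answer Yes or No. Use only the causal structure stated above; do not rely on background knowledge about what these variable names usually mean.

Yes

Backdoor paths from Industry to UnionMember (paths whose first edge points into Industry):
  P1: Industry <- Region -> Education -> UnionMember
Condition 1 (no descendant of Industry in the set): holds — descendants of Industry are {UnionMember, UrbanRes}; none are in {Education}.
Condition 2 (every backdoor path blocked by {Education}):
  P1: blocked at chain node Education ∈ conditioning set.
{Education} satisfies the backdoor criterion.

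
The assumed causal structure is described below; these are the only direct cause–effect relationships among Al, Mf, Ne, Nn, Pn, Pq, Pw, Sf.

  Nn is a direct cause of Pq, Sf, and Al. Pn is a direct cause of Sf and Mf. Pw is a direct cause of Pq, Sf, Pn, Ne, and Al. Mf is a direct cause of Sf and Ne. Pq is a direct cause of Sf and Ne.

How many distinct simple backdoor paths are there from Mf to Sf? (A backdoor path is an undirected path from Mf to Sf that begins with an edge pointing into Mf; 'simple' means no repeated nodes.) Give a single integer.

A backdoor path from Mf to Sf is any simple undirected path whose first edge points into Mf (i.e. leaves Mf via a parent).
Parents of Mf: {Pn}.
Enumerating:
  P1: Mf <- Pn <- Pw -> Pq <- Nn -> Sf
  P2: Mf <- Pn <- Pw -> Pq -> Sf
  P3: Mf <- Pn <- Pw -> Sf
  P4: Mf <- Pn <- Pw -> Al <- Nn -> Pq -> Sf
  P5: Mf <- Pn <- Pw -> Al <- Nn -> Sf
  P6: Mf <- Pn <- Pw -> Ne <- Pq <- Nn -> Sf
  P7: Mf <- Pn <- Pw -> Ne <- Pq -> Sf
  P8: Mf <- Pn -> Sf
That exhausts the simple backdoor paths. Count: 8.

8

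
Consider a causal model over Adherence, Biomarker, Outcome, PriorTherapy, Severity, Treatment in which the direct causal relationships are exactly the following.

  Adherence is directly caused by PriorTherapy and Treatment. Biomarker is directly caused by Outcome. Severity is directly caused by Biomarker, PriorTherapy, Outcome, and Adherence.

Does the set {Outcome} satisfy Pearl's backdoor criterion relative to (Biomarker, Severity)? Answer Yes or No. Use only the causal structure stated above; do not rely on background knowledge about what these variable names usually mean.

Yes

Backdoor paths from Biomarker to Severity (paths whose first edge points into Biomarker):
  P1: Biomarker <- Outcome -> Severity
Condition 1 (no descendant of Biomarker in the set): holds — descendants of Biomarker are {Severity}; none are in {Outcome}.
Condition 2 (every backdoor path blocked by {Outcome}):
  P1: blocked at fork node Outcome ∈ conditioning set.
{Outcome} satisfies the backdoor criterion.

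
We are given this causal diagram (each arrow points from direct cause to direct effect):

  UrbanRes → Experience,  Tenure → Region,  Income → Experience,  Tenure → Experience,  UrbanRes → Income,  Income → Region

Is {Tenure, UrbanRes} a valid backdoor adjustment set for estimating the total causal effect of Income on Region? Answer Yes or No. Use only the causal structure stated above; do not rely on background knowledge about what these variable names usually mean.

Yes

Backdoor paths from Income to Region (paths whose first edge points into Income):
  P1: Income <- UrbanRes -> Experience <- Tenure -> Region
Condition 1 (no descendant of Income in the set): holds — descendants of Income are {Experience, Region}; none are in {Tenure, UrbanRes}.
Condition 2 (every backdoor path blocked by {Tenure, UrbanRes}):
  P1: blocked at fork node UrbanRes ∈ conditioning set.
{Tenure, UrbanRes} satisfies the backdoor criterion.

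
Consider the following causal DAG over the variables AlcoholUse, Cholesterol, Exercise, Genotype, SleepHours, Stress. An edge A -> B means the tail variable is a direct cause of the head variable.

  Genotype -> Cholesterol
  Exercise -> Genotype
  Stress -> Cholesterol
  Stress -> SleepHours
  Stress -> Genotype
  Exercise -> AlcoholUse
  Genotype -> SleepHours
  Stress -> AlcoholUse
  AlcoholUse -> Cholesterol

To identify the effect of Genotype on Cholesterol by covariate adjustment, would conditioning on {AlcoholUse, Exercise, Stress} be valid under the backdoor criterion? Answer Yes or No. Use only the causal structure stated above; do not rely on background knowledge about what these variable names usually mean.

Backdoor paths from Genotype to Cholesterol (paths whose first edge points into Genotype):
  P1: Genotype <- Exercise -> AlcoholUse <- Stress -> Cholesterol
  P2: Genotype <- Exercise -> AlcoholUse -> Cholesterol
  P3: Genotype <- Stress -> AlcoholUse -> Cholesterol
  P4: Genotype <- Stress -> Cholesterol
Condition 1 (no descendant of Genotype in the set): holds — descendants of Genotype are {Cholesterol, SleepHours}; none are in {AlcoholUse, Exercise, Stress}.
Condition 2 (every backdoor path blocked by {AlcoholUse, Exercise, Stress}):
  P1: blocked at fork node Exercise ∈ conditioning set.
  P2: blocked at fork node Exercise ∈ conditioning set.
  P3: blocked at fork node Stress ∈ conditioning set.
  P4: blocked at fork node Stress ∈ conditioning set.
{AlcoholUse, Exercise, Stress} satisfies the backdoor criterion.

Yes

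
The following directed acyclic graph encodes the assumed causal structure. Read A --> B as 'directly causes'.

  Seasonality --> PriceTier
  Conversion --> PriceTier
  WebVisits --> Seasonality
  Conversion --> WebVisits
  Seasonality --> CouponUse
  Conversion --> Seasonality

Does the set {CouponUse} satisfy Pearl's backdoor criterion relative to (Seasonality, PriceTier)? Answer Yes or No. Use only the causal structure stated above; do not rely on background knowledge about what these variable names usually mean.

Backdoor paths from Seasonality to PriceTier (paths whose first edge points into Seasonality):
  P1: Seasonality <- Conversion -> PriceTier
  P2: Seasonality <- WebVisits <- Conversion -> PriceTier
Condition 1 (no descendant of Seasonality in the set): FAILS — CouponUse is a descendant of Seasonality.
Condition 2 (every backdoor path blocked by {CouponUse}):
  P1: open — no interior node is in the conditioning set.
  P2: open — no interior node is in the conditioning set.
{CouponUse} does not satisfy the backdoor criterion.

No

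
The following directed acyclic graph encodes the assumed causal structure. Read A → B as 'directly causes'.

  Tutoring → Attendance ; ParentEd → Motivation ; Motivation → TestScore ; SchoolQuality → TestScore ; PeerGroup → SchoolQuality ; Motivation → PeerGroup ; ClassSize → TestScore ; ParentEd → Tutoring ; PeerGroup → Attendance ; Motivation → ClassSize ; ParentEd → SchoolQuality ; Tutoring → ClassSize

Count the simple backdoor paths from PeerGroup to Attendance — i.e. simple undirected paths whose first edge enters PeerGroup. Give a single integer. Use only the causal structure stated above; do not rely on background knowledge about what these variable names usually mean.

6

A backdoor path from PeerGroup to Attendance is any simple undirected path whose first edge points into PeerGroup (i.e. leaves PeerGroup via a parent).
Parents of PeerGroup: {Motivation}.
Enumerating:
  P1: PeerGroup <- Motivation <- ParentEd -> Tutoring -> Attendance
  P2: PeerGroup <- Motivation <- ParentEd -> SchoolQuality -> TestScore <- ClassSize <- Tutoring -> Attendance
  P3: PeerGroup <- Motivation -> ClassSize <- Tutoring -> Attendance
  P4: PeerGroup <- Motivation -> ClassSize -> TestScore <- SchoolQuality <- ParentEd -> Tutoring -> Attendance
  P5: PeerGroup <- Motivation -> TestScore <- SchoolQuality <- ParentEd -> Tutoring -> Attendance
  P6: PeerGroup <- Motivation -> TestScore <- ClassSize <- Tutoring -> Attendance
That exhausts the simple backdoor paths. Count: 6.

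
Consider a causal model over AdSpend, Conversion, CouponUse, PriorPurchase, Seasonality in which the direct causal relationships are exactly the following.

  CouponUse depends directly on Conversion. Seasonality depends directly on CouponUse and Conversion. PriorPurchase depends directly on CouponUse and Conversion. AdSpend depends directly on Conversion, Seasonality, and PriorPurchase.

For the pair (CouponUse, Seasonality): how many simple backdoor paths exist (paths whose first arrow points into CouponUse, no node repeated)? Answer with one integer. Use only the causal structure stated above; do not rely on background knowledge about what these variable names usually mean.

3

A backdoor path from CouponUse to Seasonality is any simple undirected path whose first edge points into CouponUse (i.e. leaves CouponUse via a parent).
Parents of CouponUse: {Conversion}.
Enumerating:
  P1: CouponUse <- Conversion -> Seasonality
  P2: CouponUse <- Conversion -> PriorPurchase -> AdSpend <- Seasonality
  P3: CouponUse <- Conversion -> AdSpend <- Seasonality
That exhausts the simple backdoor paths. Count: 3.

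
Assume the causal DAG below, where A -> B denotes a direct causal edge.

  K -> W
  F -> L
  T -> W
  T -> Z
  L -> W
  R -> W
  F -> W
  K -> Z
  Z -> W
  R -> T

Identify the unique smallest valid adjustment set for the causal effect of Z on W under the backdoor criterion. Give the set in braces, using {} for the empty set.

{K, T}

Variables eligible for adjustment (non-descendants of Z, excluding Z and W): {F, K, L, R, T}.
Backdoor paths from Z to W:
  P1: Z <- T <- R -> W
  P2: Z <- T -> W
  P3: Z <- K -> W
The empty set is not sufficient: P1 (Z <- T <- R -> W) has no collider blocking it and no conditioned non-collider, so it is open.
Try {K, T}:
  P1: blocked at chain node T ∈ conditioning set.
  P2: blocked at fork node T ∈ conditioning set.
  P3: blocked at fork node K ∈ conditioning set.
{K, T} contains no descendant of Z and blocks every backdoor path.
Every element of {K, T} is needed (dropping K leaves P3 open; dropping T leaves P1 open), so no proper subset is valid.
Among all size-2 subsets of the eligible variables, only {K, T} blocks every backdoor path, so it is the unique smallest valid adjustment set.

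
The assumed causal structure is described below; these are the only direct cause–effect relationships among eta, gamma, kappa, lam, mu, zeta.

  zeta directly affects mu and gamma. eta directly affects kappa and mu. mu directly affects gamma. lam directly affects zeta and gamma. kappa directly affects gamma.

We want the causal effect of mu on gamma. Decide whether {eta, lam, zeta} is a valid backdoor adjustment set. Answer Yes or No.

Yes

Backdoor paths from mu to gamma (paths whose first edge points into mu):
  P1: mu <- eta -> kappa -> gamma
  P2: mu <- zeta <- lam -> gamma
  P3: mu <- zeta -> gamma
Condition 1 (no descendant of mu in the set): holds — descendants of mu are {gamma}; none are in {eta, lam, zeta}.
Condition 2 (every backdoor path blocked by {eta, lam, zeta}):
  P1: blocked at fork node eta ∈ conditioning set.
  P2: blocked at chain node zeta ∈ conditioning set.
  P3: blocked at fork node zeta ∈ conditioning set.
{eta, lam, zeta} satisfies the backdoor criterion.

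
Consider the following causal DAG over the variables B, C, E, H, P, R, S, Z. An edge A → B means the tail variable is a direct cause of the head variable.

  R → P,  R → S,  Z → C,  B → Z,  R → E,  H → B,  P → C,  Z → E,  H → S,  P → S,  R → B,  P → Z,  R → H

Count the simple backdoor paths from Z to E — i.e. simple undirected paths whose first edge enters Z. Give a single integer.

A backdoor path from Z to E is any simple undirected path whose first edge points into Z (i.e. leaves Z via a parent).
Parents of Z: {B, P}.
Enumerating:
  P1: Z <- P <- R -> E
  P2: Z <- P -> S <- R -> E
  P3: Z <- P -> S <- H <- R -> E
  P4: Z <- P -> S <- H -> B <- R -> E
  P5: Z <- B <- R -> E
  P6: Z <- B <- H <- R -> E
  P7: Z <- B <- H -> S <- R -> E
  P8: Z <- B <- H -> S <- P <- R -> E
That exhausts the simple backdoor paths. Count: 8.

8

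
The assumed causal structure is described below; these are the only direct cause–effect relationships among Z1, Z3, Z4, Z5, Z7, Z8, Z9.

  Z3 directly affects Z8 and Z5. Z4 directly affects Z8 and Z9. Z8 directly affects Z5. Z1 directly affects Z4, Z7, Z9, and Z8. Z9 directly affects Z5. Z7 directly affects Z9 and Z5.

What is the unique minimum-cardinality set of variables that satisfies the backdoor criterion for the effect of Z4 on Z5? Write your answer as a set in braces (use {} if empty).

{Z1}

Variables eligible for adjustment (non-descendants of Z4, excluding Z4 and Z5): {Z1, Z3, Z7}.
Backdoor paths from Z4 to Z5:
  P1: Z4 <- Z1 -> Z7 -> Z9 -> Z5
  P2: Z4 <- Z1 -> Z7 -> Z5
  P3: Z4 <- Z1 -> Z9 <- Z7 -> Z5
  P4: Z4 <- Z1 -> Z9 -> Z5
  P5: Z4 <- Z1 -> Z8 <- Z3 -> Z5
  P6: Z4 <- Z1 -> Z8 -> Z5
The empty set is not sufficient: P1 (Z4 <- Z1 -> Z7 -> Z9 -> Z5) has no collider blocking it and no conditioned non-collider, so it is open.
Try {Z1}:
  P1: blocked at fork node Z1 ∈ conditioning set.
  P2: blocked at fork node Z1 ∈ conditioning set.
  P3: blocked at fork node Z1 ∈ conditioning set.
  P4: blocked at fork node Z1 ∈ conditioning set.
  P5: blocked at fork node Z1 ∈ conditioning set.
  P6: blocked at fork node Z1 ∈ conditioning set.
{Z1} contains no descendant of Z4 and blocks every backdoor path.
No other singleton works — e.g. {Z7} leaves P4 open — so {Z1} is the unique smallest valid adjustment set.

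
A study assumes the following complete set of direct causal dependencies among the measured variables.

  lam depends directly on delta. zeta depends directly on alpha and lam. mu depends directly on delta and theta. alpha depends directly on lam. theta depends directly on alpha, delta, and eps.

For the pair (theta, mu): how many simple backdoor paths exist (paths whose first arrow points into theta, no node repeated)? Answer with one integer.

A backdoor path from theta to mu is any simple undirected path whose first edge points into theta (i.e. leaves theta via a parent).
Parents of theta: {alpha, delta, eps}.
Enumerating:
  P1: theta <- delta -> mu
  P2: theta <- alpha <- lam <- delta -> mu
  P3: theta <- alpha -> zeta <- lam <- delta -> mu
That exhausts the simple backdoor paths. Count: 3.

3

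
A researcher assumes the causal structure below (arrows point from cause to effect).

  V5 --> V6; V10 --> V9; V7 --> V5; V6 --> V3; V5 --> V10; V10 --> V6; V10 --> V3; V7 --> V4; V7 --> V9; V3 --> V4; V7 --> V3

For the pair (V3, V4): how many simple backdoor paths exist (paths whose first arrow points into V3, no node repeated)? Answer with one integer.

A backdoor path from V3 to V4 is any simple undirected path whose first edge points into V3 (i.e. leaves V3 via a parent).
Parents of V3: {V10, V6, V7}.
Enumerating:
  P1: V3 <- V7 -> V4
  P2: V3 <- V10 <- V5 <- V7 -> V4
  P3: V3 <- V10 -> V6 <- V5 <- V7 -> V4
  P4: V3 <- V10 -> V9 <- V7 -> V4
  P5: V3 <- V6 <- V5 <- V7 -> V4
  P6: V3 <- V6 <- V5 -> V10 -> V9 <- V7 -> V4
  P7: V3 <- V6 <- V10 <- V5 <- V7 -> V4
  P8: V3 <- V6 <- V10 -> V9 <- V7 -> V4
That exhausts the simple backdoor paths. Count: 8.

8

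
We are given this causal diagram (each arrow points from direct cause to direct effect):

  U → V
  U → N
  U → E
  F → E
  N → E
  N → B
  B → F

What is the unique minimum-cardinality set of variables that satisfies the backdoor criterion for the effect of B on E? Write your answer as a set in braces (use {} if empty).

Variables eligible for adjustment (non-descendants of B, excluding B and E): {N, U, V}.
Backdoor paths from B to E:
  P1: B <- N <- U -> E
  P2: B <- N -> E
The empty set is not sufficient: P1 (B <- N <- U -> E) has no collider blocking it and no conditioned non-collider, so it is open.
Try {N}:
  P1: blocked at chain node N ∈ conditioning set.
  P2: blocked at fork node N ∈ conditioning set.
{N} contains no descendant of B and blocks every backdoor path.
No other singleton works — e.g. {U} leaves P2 open — so {N} is the unique smallest valid adjustment set.

{N}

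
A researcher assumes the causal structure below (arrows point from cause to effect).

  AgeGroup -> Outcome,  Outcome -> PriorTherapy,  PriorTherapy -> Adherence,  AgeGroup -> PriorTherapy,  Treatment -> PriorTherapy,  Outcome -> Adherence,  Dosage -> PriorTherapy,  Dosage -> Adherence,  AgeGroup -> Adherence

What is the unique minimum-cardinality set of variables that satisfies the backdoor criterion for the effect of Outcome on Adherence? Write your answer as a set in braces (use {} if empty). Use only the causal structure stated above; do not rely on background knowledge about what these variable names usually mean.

Variables eligible for adjustment (non-descendants of Outcome, excluding Outcome and Adherence): {AgeGroup, Dosage, Treatment}.
Backdoor paths from Outcome to Adherence:
  P1: Outcome <- AgeGroup -> PriorTherapy <- Dosage -> Adherence
  P2: Outcome <- AgeGroup -> PriorTherapy -> Adherence
  P3: Outcome <- AgeGroup -> Adherence
The empty set is not sufficient: P2 (Outcome <- AgeGroup -> PriorTherapy -> Adherence) has no collider blocking it and no conditioned non-collider, so it is open.
Try {AgeGroup}:
  P1: blocked at fork node AgeGroup ∈ conditioning set.
  P2: blocked at fork node AgeGroup ∈ conditioning set.
  P3: blocked at fork node AgeGroup ∈ conditioning set.
{AgeGroup} contains no descendant of Outcome and blocks every backdoor path.
No other singleton works — e.g. {Dosage} leaves P2 open — so {AgeGroup} is the unique smallest valid adjustment set.

{AgeGroup}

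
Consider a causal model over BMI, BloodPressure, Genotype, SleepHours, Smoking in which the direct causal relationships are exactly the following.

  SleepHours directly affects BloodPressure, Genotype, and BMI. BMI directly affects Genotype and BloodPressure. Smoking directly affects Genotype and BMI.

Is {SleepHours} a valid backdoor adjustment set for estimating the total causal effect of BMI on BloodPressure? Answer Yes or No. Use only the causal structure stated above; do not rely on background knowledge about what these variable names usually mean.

Backdoor paths from BMI to BloodPressure (paths whose first edge points into BMI):
  P1: BMI <- SleepHours -> BloodPressure
  P2: BMI <- Smoking -> Genotype <- SleepHours -> BloodPressure
Condition 1 (no descendant of BMI in the set): holds — descendants of BMI are {BloodPressure, Genotype}; none are in {SleepHours}.
Condition 2 (every backdoor path blocked by {SleepHours}):
  P1: blocked at fork node SleepHours ∈ conditioning set.
  P2: blocked at collider Genotype (neither it nor any descendant is in the conditioning set).
{SleepHours} satisfies the backdoor criterion.

Yes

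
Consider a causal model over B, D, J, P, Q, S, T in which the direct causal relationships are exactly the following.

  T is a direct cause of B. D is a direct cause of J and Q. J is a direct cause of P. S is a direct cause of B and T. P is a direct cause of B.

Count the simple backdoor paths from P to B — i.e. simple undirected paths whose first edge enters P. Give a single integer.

0

A backdoor path from P to B is any simple undirected path whose first edge points into P (i.e. leaves P via a parent).
Parents of P: {J}.
No simple path from any parent of P reaches B without revisiting P, so there are no backdoor paths.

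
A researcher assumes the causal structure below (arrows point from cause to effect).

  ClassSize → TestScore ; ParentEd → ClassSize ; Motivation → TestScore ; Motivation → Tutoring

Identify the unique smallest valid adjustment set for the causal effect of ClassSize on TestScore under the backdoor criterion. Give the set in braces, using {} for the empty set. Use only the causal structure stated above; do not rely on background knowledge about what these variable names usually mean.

Variables eligible for adjustment (non-descendants of ClassSize, excluding ClassSize and TestScore): {Motivation, ParentEd, Tutoring}.
Backdoor paths from ClassSize to TestScore:
  (none)
With no backdoor paths the empty set already satisfies the criterion, and it is trivially minimal.

{}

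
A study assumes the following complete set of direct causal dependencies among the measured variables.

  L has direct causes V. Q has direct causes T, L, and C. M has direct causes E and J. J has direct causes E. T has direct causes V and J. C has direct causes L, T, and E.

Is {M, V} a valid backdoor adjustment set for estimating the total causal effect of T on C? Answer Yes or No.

Backdoor paths from T to C (paths whose first edge points into T):
  P1: T <- V -> L -> C
  P2: T <- V -> L -> Q <- C
  P3: T <- J <- E -> C
  P4: T <- J -> M <- E -> C
Condition 1 (no descendant of T in the set): holds — descendants of T are {C, Q}; none are in {M, V}.
Condition 2 (every backdoor path blocked by {M, V}):
  P1: blocked at fork node V ∈ conditioning set.
  P2: blocked at fork node V ∈ conditioning set.
  P3: open — no interior node is in the conditioning set.
  P4: open — collider(s) M are conditioned on (or have a conditioned descendant) and no non-collider on the path is in the set.
{M, V} does not satisfy the backdoor criterion.

No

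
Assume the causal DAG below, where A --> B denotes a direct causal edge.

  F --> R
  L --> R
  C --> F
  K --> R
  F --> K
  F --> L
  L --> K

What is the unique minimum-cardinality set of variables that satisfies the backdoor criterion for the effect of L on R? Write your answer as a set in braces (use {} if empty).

Variables eligible for adjustment (non-descendants of L, excluding L and R): {C, F}.
Backdoor paths from L to R:
  P1: L <- F -> K -> R
  P2: L <- F -> R
The empty set is not sufficient: P1 (L <- F -> K -> R) has no collider blocking it and no conditioned non-collider, so it is open.
Try {F}:
  P1: blocked at fork node F ∈ conditioning set.
  P2: blocked at fork node F ∈ conditioning set.
{F} contains no descendant of L and blocks every backdoor path.
No other singleton works — e.g. {C} leaves P1 open — so {F} is the unique smallest valid adjustment set.

{F}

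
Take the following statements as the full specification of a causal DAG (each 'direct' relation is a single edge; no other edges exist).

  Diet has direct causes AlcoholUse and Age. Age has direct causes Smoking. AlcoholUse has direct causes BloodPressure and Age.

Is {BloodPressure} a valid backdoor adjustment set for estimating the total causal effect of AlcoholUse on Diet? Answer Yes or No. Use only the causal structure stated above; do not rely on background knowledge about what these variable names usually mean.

Backdoor paths from AlcoholUse to Diet (paths whose first edge points into AlcoholUse):
  P1: AlcoholUse <- Age -> Diet
Condition 1 (no descendant of AlcoholUse in the set): holds — descendants of AlcoholUse are {Diet}; none are in {BloodPressure}.
Condition 2 (every backdoor path blocked by {BloodPressure}):
  P1: open — no interior node is in the conditioning set.
{BloodPressure} does not satisfy the backdoor criterion.

No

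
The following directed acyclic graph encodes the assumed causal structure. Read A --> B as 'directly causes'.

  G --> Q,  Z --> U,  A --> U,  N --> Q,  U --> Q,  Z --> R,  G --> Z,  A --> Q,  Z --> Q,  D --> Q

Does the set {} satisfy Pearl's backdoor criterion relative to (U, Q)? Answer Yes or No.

No

Backdoor paths from U to Q (paths whose first edge points into U):
  P1: U <- Z <- G -> Q
  P2: U <- Z -> Q
  P3: U <- A -> Q
Condition 1 (no descendant of U in the set): holds — descendants of U are {Q}; none are in {}.
Condition 2 (every backdoor path blocked by {}):
  P1: open — no interior node is in the conditioning set.
  P2: open — no interior node is in the conditioning set.
  P3: open — no interior node is in the conditioning set.
{} does not satisfy the backdoor criterion.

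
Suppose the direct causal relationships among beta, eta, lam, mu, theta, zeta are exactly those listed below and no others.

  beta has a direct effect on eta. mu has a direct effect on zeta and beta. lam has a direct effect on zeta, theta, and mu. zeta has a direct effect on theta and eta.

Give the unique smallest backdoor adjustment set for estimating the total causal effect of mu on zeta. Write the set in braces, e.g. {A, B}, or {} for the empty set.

{lam}

Variables eligible for adjustment (non-descendants of mu, excluding mu and zeta): {lam}.
Backdoor paths from mu to zeta:
  P1: mu <- lam -> zeta
  P2: mu <- lam -> theta <- zeta
The empty set is not sufficient: P1 (mu <- lam -> zeta) has no collider blocking it and no conditioned non-collider, so it is open.
Try {lam}:
  P1: blocked at fork node lam ∈ conditioning set.
  P2: blocked at fork node lam ∈ conditioning set.
{lam} contains no descendant of mu and blocks every backdoor path.
{lam} is the unique smallest valid adjustment set.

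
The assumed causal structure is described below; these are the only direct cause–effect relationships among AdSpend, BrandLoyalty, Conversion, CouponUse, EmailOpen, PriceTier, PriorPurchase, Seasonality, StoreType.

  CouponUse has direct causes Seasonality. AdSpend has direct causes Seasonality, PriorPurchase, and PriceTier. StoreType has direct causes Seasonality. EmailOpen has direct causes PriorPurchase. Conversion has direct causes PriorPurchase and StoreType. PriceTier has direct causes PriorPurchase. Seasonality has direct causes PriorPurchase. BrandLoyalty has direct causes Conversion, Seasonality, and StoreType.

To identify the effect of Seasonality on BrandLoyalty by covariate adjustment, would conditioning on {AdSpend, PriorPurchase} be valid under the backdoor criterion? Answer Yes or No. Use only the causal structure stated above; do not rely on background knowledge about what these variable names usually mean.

No

Backdoor paths from Seasonality to BrandLoyalty (paths whose first edge points into Seasonality):
  P1: Seasonality <- PriorPurchase -> Conversion <- StoreType -> BrandLoyalty
  P2: Seasonality <- PriorPurchase -> Conversion -> BrandLoyalty
Condition 1 (no descendant of Seasonality in the set): FAILS — AdSpend is a descendant of Seasonality.
Condition 2 (every backdoor path blocked by {AdSpend, PriorPurchase}):
  P1: blocked at fork node PriorPurchase ∈ conditioning set.
  P2: blocked at fork node PriorPurchase ∈ conditioning set.
{AdSpend, PriorPurchase} does not satisfy the backdoor criterion.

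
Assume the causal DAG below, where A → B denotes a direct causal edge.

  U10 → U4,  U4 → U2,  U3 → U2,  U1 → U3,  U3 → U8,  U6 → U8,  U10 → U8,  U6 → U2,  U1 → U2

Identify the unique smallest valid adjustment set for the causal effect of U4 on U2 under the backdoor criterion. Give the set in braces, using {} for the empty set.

{}

Variables eligible for adjustment (non-descendants of U4, excluding U4 and U2): {U1, U10, U3, U6, U8}.
Backdoor paths from U4 to U2:
  P1: U4 <- U10 -> U8 <- U3 <- U1 -> U2
  P2: U4 <- U10 -> U8 <- U3 -> U2
  P3: U4 <- U10 -> U8 <- U6 -> U2
Each backdoor path contains an unconditioned collider, so every path is already blocked with the empty conditioning set:
  P1: blocked at collider U8 (neither it nor any descendant is in the conditioning set).
  P2: blocked at collider U8 (neither it nor any descendant is in the conditioning set).
  P3: blocked at collider U8 (neither it nor any descendant is in the conditioning set).
The empty set is therefore the unique smallest valid set.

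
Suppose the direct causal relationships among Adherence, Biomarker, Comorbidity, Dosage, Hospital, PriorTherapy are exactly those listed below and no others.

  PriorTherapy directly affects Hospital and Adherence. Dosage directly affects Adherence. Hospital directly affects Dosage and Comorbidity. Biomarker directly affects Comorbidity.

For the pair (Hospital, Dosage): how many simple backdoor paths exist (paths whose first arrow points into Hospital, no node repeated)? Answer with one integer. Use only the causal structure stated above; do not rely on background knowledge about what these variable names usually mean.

1

A backdoor path from Hospital to Dosage is any simple undirected path whose first edge points into Hospital (i.e. leaves Hospital via a parent).
Parents of Hospital: {PriorTherapy}.
Enumerating:
  P1: Hospital <- PriorTherapy -> Adherence <- Dosage
That exhausts the simple backdoor paths. Count: 1.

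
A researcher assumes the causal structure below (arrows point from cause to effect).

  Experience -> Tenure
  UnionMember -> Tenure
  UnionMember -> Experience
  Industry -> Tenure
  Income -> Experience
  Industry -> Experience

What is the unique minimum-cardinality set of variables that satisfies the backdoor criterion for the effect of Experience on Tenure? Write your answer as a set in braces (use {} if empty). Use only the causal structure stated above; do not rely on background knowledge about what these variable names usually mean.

Variables eligible for adjustment (non-descendants of Experience, excluding Experience and Tenure): {Income, Industry, UnionMember}.
Backdoor paths from Experience to Tenure:
  P1: Experience <- UnionMember -> Tenure
  P2: Experience <- Industry -> Tenure
The empty set is not sufficient: P1 (Experience <- UnionMember -> Tenure) has no collider blocking it and no conditioned non-collider, so it is open.
Try {Industry, UnionMember}:
  P1: blocked at fork node UnionMember ∈ conditioning set.
  P2: blocked at fork node Industry ∈ conditioning set.
{Industry, UnionMember} contains no descendant of Experience and blocks every backdoor path.
Every element of {Industry, UnionMember} is needed (dropping Industry leaves P2 open; dropping UnionMember leaves P1 open), so no proper subset is valid.
Among all size-2 subsets of the eligible variables, only {Industry, UnionMember} blocks every backdoor path, so it is the unique smallest valid adjustment set.

{Industry, UnionMember}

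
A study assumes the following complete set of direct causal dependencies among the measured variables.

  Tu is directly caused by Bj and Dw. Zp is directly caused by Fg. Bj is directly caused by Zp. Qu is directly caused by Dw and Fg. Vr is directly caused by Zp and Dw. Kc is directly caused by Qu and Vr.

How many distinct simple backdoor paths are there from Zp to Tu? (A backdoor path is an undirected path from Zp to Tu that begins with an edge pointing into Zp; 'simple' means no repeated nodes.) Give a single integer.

2

A backdoor path from Zp to Tu is any simple undirected path whose first edge points into Zp (i.e. leaves Zp via a parent).
Parents of Zp: {Fg}.
Enumerating:
  P1: Zp <- Fg -> Qu <- Dw -> Tu
  P2: Zp <- Fg -> Qu -> Kc <- Vr <- Dw -> Tu
That exhausts the simple backdoor paths. Count: 2.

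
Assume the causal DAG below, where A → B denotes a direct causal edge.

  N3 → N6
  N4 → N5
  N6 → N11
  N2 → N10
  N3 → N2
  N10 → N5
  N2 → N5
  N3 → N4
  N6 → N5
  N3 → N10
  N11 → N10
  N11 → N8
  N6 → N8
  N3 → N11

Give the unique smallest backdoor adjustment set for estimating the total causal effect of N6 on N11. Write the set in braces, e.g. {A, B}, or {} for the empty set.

{N3}

Variables eligible for adjustment (non-descendants of N6, excluding N6 and N11): {N2, N3, N4}.
Backdoor paths from N6 to N11:
  P1: N6 <- N3 -> N4 -> N5 <- N2 -> N10 <- N11
  P2: N6 <- N3 -> N4 -> N5 <- N10 <- N11
  P3: N6 <- N3 -> N2 -> N10 <- N11
  P4: N6 <- N3 -> N2 -> N5 <- N10 <- N11
  P5: N6 <- N3 -> N11
  P6: N6 <- N3 -> N10 <- N11
The empty set is not sufficient: P5 (N6 <- N3 -> N11) has no collider blocking it and no conditioned non-collider, so it is open.
Try {N3}:
  P1: blocked at fork node N3 ∈ conditioning set.
  P2: blocked at fork node N3 ∈ conditioning set.
  P3: blocked at fork node N3 ∈ conditioning set.
  P4: blocked at fork node N3 ∈ conditioning set.
  P5: blocked at fork node N3 ∈ conditioning set.
  P6: blocked at fork node N3 ∈ conditioning set.
{N3} contains no descendant of N6 and blocks every backdoor path.
No other singleton works — e.g. {N4} leaves P5 open — so {N3} is the unique smallest valid adjustment set.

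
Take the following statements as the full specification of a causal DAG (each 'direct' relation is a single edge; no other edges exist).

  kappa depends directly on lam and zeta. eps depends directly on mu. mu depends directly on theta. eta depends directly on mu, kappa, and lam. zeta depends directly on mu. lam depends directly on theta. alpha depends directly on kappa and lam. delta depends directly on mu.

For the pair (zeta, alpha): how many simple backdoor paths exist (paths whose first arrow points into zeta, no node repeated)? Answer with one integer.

A backdoor path from zeta to alpha is any simple undirected path whose first edge points into zeta (i.e. leaves zeta via a parent).
Parents of zeta: {mu}.
Enumerating:
  P1: zeta <- mu <- theta -> lam -> kappa -> alpha
  P2: zeta <- mu <- theta -> lam -> eta <- kappa -> alpha
  P3: zeta <- mu <- theta -> lam -> alpha
  P4: zeta <- mu -> eta <- lam -> kappa -> alpha
  P5: zeta <- mu -> eta <- lam -> alpha
  P6: zeta <- mu -> eta <- kappa <- lam -> alpha
  P7: zeta <- mu -> eta <- kappa -> alpha
That exhausts the simple backdoor paths. Count: 7.

7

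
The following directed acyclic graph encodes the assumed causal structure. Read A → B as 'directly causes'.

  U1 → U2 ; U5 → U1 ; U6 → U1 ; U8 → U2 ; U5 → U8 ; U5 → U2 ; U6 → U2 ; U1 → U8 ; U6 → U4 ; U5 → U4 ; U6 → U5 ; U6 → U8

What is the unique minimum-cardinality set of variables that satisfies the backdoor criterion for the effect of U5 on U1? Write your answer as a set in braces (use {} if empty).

Variables eligible for adjustment (non-descendants of U5, excluding U5 and U1): {U6}.
Backdoor paths from U5 to U1:
  P1: U5 <- U6 -> U1
  P2: U5 <- U6 -> U8 <- U1
  P3: U5 <- U6 -> U8 -> U2 <- U1
  P4: U5 <- U6 -> U2 <- U1
  P5: U5 <- U6 -> U2 <- U8 <- U1
The empty set is not sufficient: P1 (U5 <- U6 -> U1) has no collider blocking it and no conditioned non-collider, so it is open.
Try {U6}:
  P1: blocked at fork node U6 ∈ conditioning set.
  P2: blocked at fork node U6 ∈ conditioning set.
  P3: blocked at fork node U6 ∈ conditioning set.
  P4: blocked at fork node U6 ∈ conditioning set.
  P5: blocked at fork node U6 ∈ conditioning set.
{U6} contains no descendant of U5 and blocks every backdoor path.
{U6} is the unique smallest valid adjustment set.

{U6}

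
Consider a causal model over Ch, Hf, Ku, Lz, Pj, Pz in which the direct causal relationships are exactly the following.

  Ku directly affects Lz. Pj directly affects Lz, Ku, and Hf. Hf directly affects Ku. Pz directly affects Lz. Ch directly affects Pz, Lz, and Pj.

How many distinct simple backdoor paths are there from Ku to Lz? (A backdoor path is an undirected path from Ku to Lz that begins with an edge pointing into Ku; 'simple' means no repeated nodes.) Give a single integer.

A backdoor path from Ku to Lz is any simple undirected path whose first edge points into Ku (i.e. leaves Ku via a parent).
Parents of Ku: {Hf, Pj}.
Enumerating:
  P1: Ku <- Pj <- Ch -> Pz -> Lz
  P2: Ku <- Pj <- Ch -> Lz
  P3: Ku <- Pj -> Lz
  P4: Ku <- Hf <- Pj <- Ch -> Pz -> Lz
  P5: Ku <- Hf <- Pj <- Ch -> Lz
  P6: Ku <- Hf <- Pj -> Lz
That exhausts the simple backdoor paths. Count: 6.

6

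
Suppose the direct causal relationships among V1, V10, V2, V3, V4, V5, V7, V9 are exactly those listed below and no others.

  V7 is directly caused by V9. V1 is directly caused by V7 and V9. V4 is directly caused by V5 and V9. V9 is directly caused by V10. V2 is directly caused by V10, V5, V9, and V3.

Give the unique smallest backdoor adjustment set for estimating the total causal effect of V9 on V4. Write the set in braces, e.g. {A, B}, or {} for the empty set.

{}

Variables eligible for adjustment (non-descendants of V9, excluding V9 and V4): {V10, V3, V5}.
Backdoor paths from V9 to V4:
  P1: V9 <- V10 -> V2 <- V5 -> V4
Each backdoor path contains an unconditioned collider, so every path is already blocked with the empty conditioning set:
  P1: blocked at collider V2 (neither it nor any descendant is in the conditioning set).
The empty set is therefore the unique smallest valid set.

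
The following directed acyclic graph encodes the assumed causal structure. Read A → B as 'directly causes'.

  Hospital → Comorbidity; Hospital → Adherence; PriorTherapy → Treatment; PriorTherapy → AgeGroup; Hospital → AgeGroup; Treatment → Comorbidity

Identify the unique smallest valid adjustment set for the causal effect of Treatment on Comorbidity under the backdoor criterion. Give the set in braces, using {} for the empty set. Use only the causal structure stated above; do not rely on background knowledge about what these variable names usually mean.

{}

Variables eligible for adjustment (non-descendants of Treatment, excluding Treatment and Comorbidity): {Adherence, AgeGroup, Hospital, PriorTherapy}.
Backdoor paths from Treatment to Comorbidity:
  P1: Treatment <- PriorTherapy -> AgeGroup <- Hospital -> Comorbidity
Each backdoor path contains an unconditioned collider, so every path is already blocked with the empty conditioning set:
  P1: blocked at collider AgeGroup (neither it nor any descendant is in the conditioning set).
The empty set is therefore the unique smallest valid set.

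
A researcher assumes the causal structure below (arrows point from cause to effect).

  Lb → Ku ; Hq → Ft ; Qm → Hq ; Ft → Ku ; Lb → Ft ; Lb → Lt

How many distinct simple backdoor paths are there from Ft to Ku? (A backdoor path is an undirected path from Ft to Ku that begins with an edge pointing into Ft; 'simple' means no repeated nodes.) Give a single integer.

A backdoor path from Ft to Ku is any simple undirected path whose first edge points into Ft (i.e. leaves Ft via a parent).
Parents of Ft: {Hq, Lb}.
Enumerating:
  P1: Ft <- Lb -> Ku
That exhausts the simple backdoor paths. Count: 1.

1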